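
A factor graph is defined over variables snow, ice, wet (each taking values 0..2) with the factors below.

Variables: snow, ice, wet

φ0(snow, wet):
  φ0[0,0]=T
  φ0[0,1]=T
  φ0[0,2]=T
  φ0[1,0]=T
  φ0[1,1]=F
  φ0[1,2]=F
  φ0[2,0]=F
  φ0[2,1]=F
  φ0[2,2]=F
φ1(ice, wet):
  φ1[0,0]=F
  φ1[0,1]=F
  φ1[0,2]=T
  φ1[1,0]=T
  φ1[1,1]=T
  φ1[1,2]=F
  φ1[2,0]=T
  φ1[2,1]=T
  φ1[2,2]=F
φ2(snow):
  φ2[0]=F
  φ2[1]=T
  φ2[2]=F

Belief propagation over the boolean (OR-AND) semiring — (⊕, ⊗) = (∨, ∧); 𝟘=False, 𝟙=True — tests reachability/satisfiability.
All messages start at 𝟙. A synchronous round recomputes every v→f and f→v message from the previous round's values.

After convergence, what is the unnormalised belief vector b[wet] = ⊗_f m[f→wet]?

b[wet] = [T, F, F]

init: all messages = 𝟙 over 3 values
r1 m[φ0→snow] = [T, T, F]
r1 m[φ0→wet] = [T, T, T]
r1 m[φ1→ice] = [T, T, T]
r1 m[φ1→wet] = [T, T, T]
r1 m[φ2→snow] = [F, T, F]
r1 m[snow→φ0] = [T, T, T]
r1 m[snow→φ2] = [T, T, T]
r1 m[ice→φ1] = [T, T, T]
r1 m[wet→φ0] = [T, T, T]
r1 m[wet→φ1] = [T, T, T]
r2 m[φ0→snow] = [T, T, F]
r2 m[φ0→wet] = [T, T, T]
r2 m[φ1→ice] = [T, T, T]
r2 m[φ1→wet] = [T, T, T]
r2 m[φ2→snow] = [F, T, F]
r2 m[snow→φ0] = [F, T, F]
r2 m[snow→φ2] = [T, T, F]
r2 m[ice→φ1] = [T, T, T]
r2 m[wet→φ0] = [T, T, T]
r2 m[wet→φ1] = [T, T, T]
r3 m[φ0→snow] = [T, T, F]
r3 m[φ0→wet] = [T, F, F]
r3 m[φ1→ice] = [T, T, T]
r3 m[φ1→wet] = [T, T, T]
r3 m[φ2→snow] = [F, T, F]
r3 m[snow→φ0] = [F, T, F]
r3 m[snow→φ2] = [T, T, F]
r3 m[ice→φ1] = [T, T, T]
r3 m[wet→φ0] = [T, T, T]
r3 m[wet→φ1] = [T, T, T]
r4 m[φ0→snow] = [T, T, F]
r4 m[φ0→wet] = [T, F, F]
r4 m[φ1→ice] = [T, T, T]
r4 m[φ1→wet] = [T, T, T]
r4 m[φ2→snow] = [F, T, F]
r4 m[snow→φ0] = [F, T, F]
r4 m[snow→φ2] = [T, T, F]
r4 m[ice→φ1] = [T, T, T]
r4 m[wet→φ0] = [T, T, T]
r4 m[wet→φ1] = [T, F, F]
r5 m[φ0→snow] = [T, T, F]
r5 m[φ0→wet] = [T, F, F]
r5 m[φ1→ice] = [F, T, T]
r5 m[φ1→wet] = [T, T, T]
r5 m[φ2→snow] = [F, T, F]
r5 m[snow→φ0] = [F, T, F]
r5 m[snow→φ2] = [T, T, F]
r5 m[ice→φ1] = [T, T, T]
r5 m[wet→φ0] = [T, T, T]
r5 m[wet→φ1] = [T, F, F]
r6 m[φ0→snow] = [T, T, F]
r6 m[φ0→wet] = [T, F, F]
r6 m[φ1→ice] = [F, T, T]
r6 m[φ1→wet] = [T, T, T]
r6 m[φ2→snow] = [F, T, F]
r6 m[snow→φ0] = [F, T, F]
r6 m[snow→φ2] = [T, T, F]
r6 m[ice→φ1] = [T, T, T]
r6 m[wet→φ0] = [T, T, T]
r6 m[wet→φ1] = [T, F, F]
fixed point reached at round 6
b[wet] = ⊗ incoming = [T, F, F]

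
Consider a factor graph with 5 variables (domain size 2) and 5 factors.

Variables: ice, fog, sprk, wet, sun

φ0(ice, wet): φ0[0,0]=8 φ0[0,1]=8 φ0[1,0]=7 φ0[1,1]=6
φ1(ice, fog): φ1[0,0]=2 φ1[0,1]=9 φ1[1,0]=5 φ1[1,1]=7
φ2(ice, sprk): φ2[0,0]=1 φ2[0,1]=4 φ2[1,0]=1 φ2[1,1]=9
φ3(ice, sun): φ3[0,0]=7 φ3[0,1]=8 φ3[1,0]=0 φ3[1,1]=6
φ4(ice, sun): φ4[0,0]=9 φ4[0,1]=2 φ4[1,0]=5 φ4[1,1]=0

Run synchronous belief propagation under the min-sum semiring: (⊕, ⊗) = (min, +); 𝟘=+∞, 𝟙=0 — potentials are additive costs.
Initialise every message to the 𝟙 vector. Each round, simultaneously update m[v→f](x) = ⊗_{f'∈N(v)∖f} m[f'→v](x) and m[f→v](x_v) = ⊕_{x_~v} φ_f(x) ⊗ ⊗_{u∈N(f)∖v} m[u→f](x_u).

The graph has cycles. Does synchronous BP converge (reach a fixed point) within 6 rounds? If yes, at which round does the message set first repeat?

NOT CONVERGED within 6 rounds

init: all messages = 𝟙 over 2 values
r1 m[φ0→ice] = [8, 6]
r1 m[φ0→wet] = [7, 6]
r1 m[φ1→ice] = [2, 5]
r1 m[φ1→fog] = [2, 7]
r1 m[φ2→ice] = [1, 1]
r1 m[φ2→sprk] = [1, 4]
r1 m[φ3→ice] = [7, 0]
r1 m[φ3→sun] = [0, 6]
r1 m[φ4→ice] = [2, 0]
r1 m[φ4→sun] = [5, 0]
r1 m[ice→φ0] = [0, 0]
r1 m[ice→φ1] = [0, 0]
r1 m[ice→φ2] = [0, 0]
r1 m[ice→φ3] = [0, 0]
r1 m[ice→φ4] = [0, 0]
r1 m[fog→φ1] = [0, 0]
r1 m[sprk→φ2] = [0, 0]
r1 m[wet→φ0] = [0, 0]
r1 m[sun→φ3] = [0, 0]
r1 m[sun→φ4] = [0, 0]
r2 m[φ0→ice] = [8, 6]
r2 m[φ0→wet] = [7, 6]
r2 m[φ1→ice] = [2, 5]
r2 m[φ1→fog] = [2, 7]
r2 m[φ2→ice] = [1, 1]
r2 m[φ2→sprk] = [1, 4]
r2 m[φ3→ice] = [7, 0]
r2 m[φ3→sun] = [0, 6]
r2 m[φ4→ice] = [2, 0]
r2 m[φ4→sun] = [5, 0]
r2 m[ice→φ0] = [12, 6]
r2 m[ice→φ1] = [18, 7]
r2 m[ice→φ2] = [19, 11]
r2 m[ice→φ3] = [13, 12]
r2 m[ice→φ4] = [18, 12]
r2 m[fog→φ1] = [0, 0]
r2 m[sprk→φ2] = [0, 0]
r2 m[wet→φ0] = [0, 0]
r2 m[sun→φ3] = [5, 0]
r2 m[sun→φ4] = [0, 6]
r3 m[φ0→ice] = [8, 6]
r3 m[φ0→wet] = [13, 12]
r3 m[φ1→ice] = [2, 5]
r3 m[φ1→fog] = [12, 14]
r3 m[φ2→ice] = [1, 1]
r3 m[φ2→sprk] = [12, 20]
r3 m[φ3→ice] = [8, 5]
r3 m[φ3→sun] = [12, 18]
r3 m[φ4→ice] = [8, 5]
r3 m[φ4→sun] = [17, 12]
r3 m[ice→φ0] = [12, 6]
r3 m[ice→φ1] = [18, 7]
r3 m[ice→φ2] = [19, 11]
r3 m[ice→φ3] = [13, 12]
r3 m[ice→φ4] = [18, 12]
r3 m[fog→φ1] = [0, 0]
r3 m[sprk→φ2] = [0, 0]
r3 m[wet→φ0] = [0, 0]
r3 m[sun→φ3] = [5, 0]
r3 m[sun→φ4] = [0, 6]
r4 m[φ0→ice] = [8, 6]
r4 m[φ0→wet] = [13, 12]
r4 m[φ1→ice] = [2, 5]
r4 m[φ1→fog] = [12, 14]
r4 m[φ2→ice] = [1, 1]
r4 m[φ2→sprk] = [12, 20]
r4 m[φ3→ice] = [8, 5]
r4 m[φ3→sun] = [12, 18]
r4 m[φ4→ice] = [8, 5]
r4 m[φ4→sun] = [17, 12]
r4 m[ice→φ0] = [19, 16]
r4 m[ice→φ1] = [25, 17]
r4 m[ice→φ2] = [26, 21]
r4 m[ice→φ3] = [19, 17]
r4 m[ice→φ4] = [19, 17]
r4 m[fog→φ1] = [0, 0]
r4 m[sprk→φ2] = [0, 0]
r4 m[wet→φ0] = [0, 0]
r4 m[sun→φ3] = [17, 12]
r4 m[sun→φ4] = [12, 18]
r5 m[φ0→ice] = [8, 6]
r5 m[φ0→wet] = [23, 22]
r5 m[φ1→ice] = [2, 5]
r5 m[φ1→fog] = [22, 24]
r5 m[φ2→ice] = [1, 1]
r5 m[φ2→sprk] = [22, 30]
r5 m[φ3→ice] = [20, 17]
r5 m[φ3→sun] = [17, 23]
r5 m[φ4→ice] = [20, 17]
r5 m[φ4→sun] = [22, 17]
r5 m[ice→φ0] = [19, 16]
r5 m[ice→φ1] = [25, 17]
r5 m[ice→φ2] = [26, 21]
r5 m[ice→φ3] = [19, 17]
r5 m[ice→φ4] = [19, 17]
r5 m[fog→φ1] = [0, 0]
r5 m[sprk→φ2] = [0, 0]
r5 m[wet→φ0] = [0, 0]
r5 m[sun→φ3] = [17, 12]
r5 m[sun→φ4] = [12, 18]
r6 m[φ0→ice] = [8, 6]
r6 m[φ0→wet] = [23, 22]
r6 m[φ1→ice] = [2, 5]
r6 m[φ1→fog] = [22, 24]
r6 m[φ2→ice] = [1, 1]
r6 m[φ2→sprk] = [22, 30]
r6 m[φ3→ice] = [20, 17]
r6 m[φ3→sun] = [17, 23]
r6 m[φ4→ice] = [20, 17]
r6 m[φ4→sun] = [22, 17]
r6 m[ice→φ0] = [43, 40]
r6 m[ice→φ1] = [49, 41]
r6 m[ice→φ2] = [50, 45]
r6 m[ice→φ3] = [31, 29]
r6 m[ice→φ4] = [31, 29]
r6 m[fog→φ1] = [0, 0]
r6 m[sprk→φ2] = [0, 0]
r6 m[wet→φ0] = [0, 0]
r6 m[sun→φ3] = [22, 17]
r6 m[sun→φ4] = [17, 23]
no fixed point within 6 rounds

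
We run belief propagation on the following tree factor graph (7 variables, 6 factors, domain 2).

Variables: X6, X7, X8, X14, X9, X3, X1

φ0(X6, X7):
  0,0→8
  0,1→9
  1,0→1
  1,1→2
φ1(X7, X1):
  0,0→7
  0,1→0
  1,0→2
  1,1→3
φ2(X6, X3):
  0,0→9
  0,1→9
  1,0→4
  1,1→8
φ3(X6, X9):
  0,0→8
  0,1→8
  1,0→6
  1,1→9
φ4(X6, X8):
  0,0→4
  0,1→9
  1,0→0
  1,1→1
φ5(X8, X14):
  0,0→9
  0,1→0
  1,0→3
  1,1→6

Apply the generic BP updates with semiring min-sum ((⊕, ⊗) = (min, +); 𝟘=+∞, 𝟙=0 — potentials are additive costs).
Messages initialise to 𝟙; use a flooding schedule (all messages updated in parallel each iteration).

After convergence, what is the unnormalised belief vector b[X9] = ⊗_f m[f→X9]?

b[X9] = [11, 14]

init: all messages = 𝟙 over 2 values
r1 m[φ0→X6] = [8, 1]
r1 m[φ0→X7] = [1, 2]
r1 m[φ1→X7] = [0, 2]
r1 m[φ1→X1] = [2, 0]
r1 m[φ2→X6] = [9, 4]
r1 m[φ2→X3] = [4, 8]
r1 m[φ3→X6] = [8, 6]
r1 m[φ3→X9] = [6, 8]
r1 m[φ4→X6] = [4, 0]
r1 m[φ4→X8] = [0, 1]
r1 m[φ5→X8] = [0, 3]
r1 m[φ5→X14] = [3, 0]
r1 m[X6→φ0] = [0, 0]
r1 m[X6→φ2] = [0, 0]
r1 m[X6→φ3] = [0, 0]
r1 m[X6→φ4] = [0, 0]
r1 m[X7→φ0] = [0, 0]
r1 m[X7→φ1] = [0, 0]
r1 m[X8→φ4] = [0, 0]
r1 m[X8→φ5] = [0, 0]
r1 m[X14→φ5] = [0, 0]
r1 m[X9→φ3] = [0, 0]
r1 m[X3→φ2] = [0, 0]
r1 m[X1→φ1] = [0, 0]
r2 m[φ0→X6] = [8, 1]
r2 m[φ0→X7] = [1, 2]
r2 m[φ1→X7] = [0, 2]
r2 m[φ1→X1] = [2, 0]
r2 m[φ2→X6] = [9, 4]
r2 m[φ2→X3] = [4, 8]
r2 m[φ3→X6] = [8, 6]
r2 m[φ3→X9] = [6, 8]
r2 m[φ4→X6] = [4, 0]
r2 m[φ4→X8] = [0, 1]
r2 m[φ5→X8] = [0, 3]
r2 m[φ5→X14] = [3, 0]
r2 m[X6→φ0] = [21, 10]
r2 m[X6→φ2] = [20, 7]
r2 m[X6→φ3] = [21, 5]
r2 m[X6→φ4] = [25, 11]
r2 m[X7→φ0] = [0, 2]
r2 m[X7→φ1] = [1, 2]
r2 m[X8→φ4] = [0, 3]
r2 m[X8→φ5] = [0, 1]
r2 m[X14→φ5] = [0, 0]
r2 m[X9→φ3] = [0, 0]
r2 m[X3→φ2] = [0, 0]
r2 m[X1→φ1] = [0, 0]
r3 m[φ0→X6] = [8, 1]
r3 m[φ0→X7] = [11, 12]
r3 m[φ1→X7] = [0, 2]
r3 m[φ1→X1] = [4, 1]
r3 m[φ2→X6] = [9, 4]
r3 m[φ2→X3] = [11, 15]
r3 m[φ3→X6] = [8, 6]
r3 m[φ3→X9] = [11, 14]
r3 m[φ4→X6] = [4, 0]
r3 m[φ4→X8] = [11, 12]
r3 m[φ5→X8] = [0, 3]
r3 m[φ5→X14] = [4, 0]
r3 m[X6→φ0] = [21, 10]
r3 m[X6→φ2] = [20, 7]
r3 m[X6→φ3] = [21, 5]
r3 m[X6→φ4] = [25, 11]
r3 m[X7→φ0] = [0, 2]
r3 m[X7→φ1] = [1, 2]
r3 m[X8→φ4] = [0, 3]
r3 m[X8→φ5] = [0, 1]
r3 m[X14→φ5] = [0, 0]
r3 m[X9→φ3] = [0, 0]
r3 m[X3→φ2] = [0, 0]
r3 m[X1→φ1] = [0, 0]
r4 m[φ0→X6] = [8, 1]
r4 m[φ0→X7] = [11, 12]
r4 m[φ1→X7] = [0, 2]
r4 m[φ1→X1] = [4, 1]
r4 m[φ2→X6] = [9, 4]
r4 m[φ2→X3] = [11, 15]
r4 m[φ3→X6] = [8, 6]
r4 m[φ3→X9] = [11, 14]
r4 m[φ4→X6] = [4, 0]
r4 m[φ4→X8] = [11, 12]
r4 m[φ5→X8] = [0, 3]
r4 m[φ5→X14] = [4, 0]
r4 m[X6→φ0] = [21, 10]
r4 m[X6→φ2] = [20, 7]
r4 m[X6→φ3] = [21, 5]
r4 m[X6→φ4] = [25, 11]
r4 m[X7→φ0] = [0, 2]
r4 m[X7→φ1] = [11, 12]
r4 m[X8→φ4] = [0, 3]
r4 m[X8→φ5] = [11, 12]
r4 m[X14→φ5] = [0, 0]
r4 m[X9→φ3] = [0, 0]
r4 m[X3→φ2] = [0, 0]
r4 m[X1→φ1] = [0, 0]
r5 m[φ0→X6] = [8, 1]
r5 m[φ0→X7] = [11, 12]
r5 m[φ1→X7] = [0, 2]
r5 m[φ1→X1] = [14, 11]
r5 m[φ2→X6] = [9, 4]
r5 m[φ2→X3] = [11, 15]
r5 m[φ3→X6] = [8, 6]
r5 m[φ3→X9] = [11, 14]
r5 m[φ4→X6] = [4, 0]
r5 m[φ4→X8] = [11, 12]
r5 m[φ5→X8] = [0, 3]
r5 m[φ5→X14] = [15, 11]
r5 m[X6→φ0] = [21, 10]
r5 m[X6→φ2] = [20, 7]
r5 m[X6→φ3] = [21, 5]
r5 m[X6→φ4] = [25, 11]
r5 m[X7→φ0] = [0, 2]
r5 m[X7→φ1] = [11, 12]
r5 m[X8→φ4] = [0, 3]
r5 m[X8→φ5] = [11, 12]
r5 m[X14→φ5] = [0, 0]
r5 m[X9→φ3] = [0, 0]
r5 m[X3→φ2] = [0, 0]
r5 m[X1→φ1] = [0, 0]
r6 m[φ0→X6] = [8, 1]
r6 m[φ0→X7] = [11, 12]
r6 m[φ1→X7] = [0, 2]
r6 m[φ1→X1] = [14, 11]
r6 m[φ2→X6] = [9, 4]
r6 m[φ2→X3] = [11, 15]
r6 m[φ3→X6] = [8, 6]
r6 m[φ3→X9] = [11, 14]
r6 m[φ4→X6] = [4, 0]
r6 m[φ4→X8] = [11, 12]
r6 m[φ5→X8] = [0, 3]
r6 m[φ5→X14] = [15, 11]
r6 m[X6→φ0] = [21, 10]
r6 m[X6→φ2] = [20, 7]
r6 m[X6→φ3] = [21, 5]
r6 m[X6→φ4] = [25, 11]
r6 m[X7→φ0] = [0, 2]
r6 m[X7→φ1] = [11, 12]
r6 m[X8→φ4] = [0, 3]
r6 m[X8→φ5] = [11, 12]
r6 m[X14→φ5] = [0, 0]
r6 m[X9→φ3] = [0, 0]
r6 m[X3→φ2] = [0, 0]
r6 m[X1→φ1] = [0, 0]
fixed point reached at round 6
b[X9] = ⊗ incoming = [11, 14]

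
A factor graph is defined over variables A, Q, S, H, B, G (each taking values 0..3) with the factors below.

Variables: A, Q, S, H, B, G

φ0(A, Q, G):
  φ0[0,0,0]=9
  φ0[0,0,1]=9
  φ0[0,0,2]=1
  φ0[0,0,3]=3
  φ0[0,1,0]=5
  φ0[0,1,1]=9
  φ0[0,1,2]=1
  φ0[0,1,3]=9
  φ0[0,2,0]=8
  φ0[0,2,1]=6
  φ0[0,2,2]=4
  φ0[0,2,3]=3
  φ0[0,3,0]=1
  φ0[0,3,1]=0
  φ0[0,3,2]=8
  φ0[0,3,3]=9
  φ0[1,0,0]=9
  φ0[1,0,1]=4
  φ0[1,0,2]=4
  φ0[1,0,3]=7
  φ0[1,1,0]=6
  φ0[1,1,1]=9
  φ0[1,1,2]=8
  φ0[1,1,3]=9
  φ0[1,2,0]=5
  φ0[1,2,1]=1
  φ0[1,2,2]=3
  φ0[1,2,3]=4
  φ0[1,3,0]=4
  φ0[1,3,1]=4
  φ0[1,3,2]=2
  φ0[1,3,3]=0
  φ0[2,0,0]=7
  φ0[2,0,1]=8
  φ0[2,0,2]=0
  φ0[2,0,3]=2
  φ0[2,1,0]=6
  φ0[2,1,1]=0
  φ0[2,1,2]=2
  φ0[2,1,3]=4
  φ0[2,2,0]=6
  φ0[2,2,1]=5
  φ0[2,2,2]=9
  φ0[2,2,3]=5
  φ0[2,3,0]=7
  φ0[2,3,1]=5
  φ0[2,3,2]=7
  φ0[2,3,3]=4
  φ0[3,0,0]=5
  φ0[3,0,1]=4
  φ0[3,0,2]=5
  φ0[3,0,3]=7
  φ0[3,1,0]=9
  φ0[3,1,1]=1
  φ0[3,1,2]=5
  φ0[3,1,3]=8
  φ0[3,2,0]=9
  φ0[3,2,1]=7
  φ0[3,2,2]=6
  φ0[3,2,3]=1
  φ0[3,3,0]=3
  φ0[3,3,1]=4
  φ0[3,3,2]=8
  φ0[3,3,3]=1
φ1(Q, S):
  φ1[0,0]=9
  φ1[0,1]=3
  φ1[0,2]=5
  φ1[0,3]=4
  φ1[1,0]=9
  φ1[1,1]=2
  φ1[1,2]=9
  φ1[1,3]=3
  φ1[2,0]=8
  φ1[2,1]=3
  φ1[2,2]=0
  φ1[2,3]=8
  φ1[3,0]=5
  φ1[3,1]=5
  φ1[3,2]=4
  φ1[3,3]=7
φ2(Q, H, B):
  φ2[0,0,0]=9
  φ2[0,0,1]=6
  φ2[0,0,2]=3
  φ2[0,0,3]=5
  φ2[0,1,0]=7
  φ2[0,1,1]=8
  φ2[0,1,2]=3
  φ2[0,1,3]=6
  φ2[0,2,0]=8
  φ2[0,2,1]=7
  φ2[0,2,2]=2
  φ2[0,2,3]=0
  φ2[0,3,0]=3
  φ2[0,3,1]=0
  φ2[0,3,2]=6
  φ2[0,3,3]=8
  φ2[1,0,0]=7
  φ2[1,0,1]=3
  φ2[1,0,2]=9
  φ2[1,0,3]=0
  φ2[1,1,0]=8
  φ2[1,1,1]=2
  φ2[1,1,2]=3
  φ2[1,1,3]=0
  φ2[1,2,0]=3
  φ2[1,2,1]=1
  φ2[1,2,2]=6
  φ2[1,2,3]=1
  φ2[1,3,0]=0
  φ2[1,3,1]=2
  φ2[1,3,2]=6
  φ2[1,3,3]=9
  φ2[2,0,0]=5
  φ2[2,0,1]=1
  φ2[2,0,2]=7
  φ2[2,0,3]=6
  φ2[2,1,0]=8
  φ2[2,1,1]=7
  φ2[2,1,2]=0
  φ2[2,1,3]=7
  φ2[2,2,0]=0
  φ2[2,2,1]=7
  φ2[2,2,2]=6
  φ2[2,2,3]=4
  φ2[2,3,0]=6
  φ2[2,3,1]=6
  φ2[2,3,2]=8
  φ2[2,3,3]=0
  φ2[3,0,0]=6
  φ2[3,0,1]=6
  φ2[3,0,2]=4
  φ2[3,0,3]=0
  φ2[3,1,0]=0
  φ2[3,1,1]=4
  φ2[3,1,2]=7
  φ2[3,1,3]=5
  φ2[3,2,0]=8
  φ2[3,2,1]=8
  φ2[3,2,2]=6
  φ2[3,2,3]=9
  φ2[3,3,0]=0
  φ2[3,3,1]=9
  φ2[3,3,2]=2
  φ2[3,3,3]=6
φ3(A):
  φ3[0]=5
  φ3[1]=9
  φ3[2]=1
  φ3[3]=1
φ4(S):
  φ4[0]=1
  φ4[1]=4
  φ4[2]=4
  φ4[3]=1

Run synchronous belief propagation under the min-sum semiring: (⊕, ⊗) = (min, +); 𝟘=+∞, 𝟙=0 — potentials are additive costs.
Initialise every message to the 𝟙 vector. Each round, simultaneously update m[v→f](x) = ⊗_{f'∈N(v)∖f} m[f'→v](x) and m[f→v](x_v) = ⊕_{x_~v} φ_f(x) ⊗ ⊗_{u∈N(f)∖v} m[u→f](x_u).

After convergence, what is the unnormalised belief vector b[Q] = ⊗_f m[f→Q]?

init: all messages = 𝟙 over 4 values
r1 m[φ0→A] = [0, 0, 0, 1]
r1 m[φ0→Q] = [0, 0, 1, 0]
r1 m[φ0→G] = [1, 0, 0, 0]
r1 m[φ1→Q] = [3, 2, 0, 4]
r1 m[φ1→S] = [5, 2, 0, 3]
r1 m[φ2→Q] = [0, 0, 0, 0]
r1 m[φ2→H] = [0, 0, 0, 0]
r1 m[φ2→B] = [0, 0, 0, 0]
r1 m[φ3→A] = [5, 9, 1, 1]
r1 m[φ4→S] = [1, 4, 4, 1]
r1 m[A→φ0] = [0, 0, 0, 0]
r1 m[A→φ3] = [0, 0, 0, 0]
r1 m[Q→φ0] = [0, 0, 0, 0]
r1 m[Q→φ1] = [0, 0, 0, 0]
r1 m[Q→φ2] = [0, 0, 0, 0]
r1 m[S→φ1] = [0, 0, 0, 0]
r1 m[S→φ4] = [0, 0, 0, 0]
r1 m[H→φ2] = [0, 0, 0, 0]
r1 m[B→φ2] = [0, 0, 0, 0]
r1 m[G→φ0] = [0, 0, 0, 0]
r2 m[φ0→A] = [0, 0, 0, 1]
r2 m[φ0→Q] = [0, 0, 1, 0]
r2 m[φ0→G] = [1, 0, 0, 0]
r2 m[φ1→Q] = [3, 2, 0, 4]
r2 m[φ1→S] = [5, 2, 0, 3]
r2 m[φ2→Q] = [0, 0, 0, 0]
r2 m[φ2→H] = [0, 0, 0, 0]
r2 m[φ2→B] = [0, 0, 0, 0]
r2 m[φ3→A] = [5, 9, 1, 1]
r2 m[φ4→S] = [1, 4, 4, 1]
r2 m[A→φ0] = [5, 9, 1, 1]
r2 m[A→φ3] = [0, 0, 0, 1]
r2 m[Q→φ0] = [3, 2, 0, 4]
r2 m[Q→φ1] = [0, 0, 1, 0]
r2 m[Q→φ2] = [3, 2, 1, 4]
r2 m[S→φ1] = [1, 4, 4, 1]
r2 m[S→φ4] = [5, 2, 0, 3]
r2 m[H→φ2] = [0, 0, 0, 0]
r2 m[B→φ2] = [0, 0, 0, 0]
r2 m[G→φ0] = [0, 0, 0, 0]
r3 m[φ0→A] = [3, 1, 2, 1]
r3 m[φ0→Q] = [1, 1, 2, 2]
r3 m[φ0→G] = [7, 3, 4, 2]
r3 m[φ1→Q] = [5, 4, 4, 6]
r3 m[φ1→S] = [5, 2, 1, 3]
r3 m[φ2→Q] = [0, 0, 0, 0]
r3 m[φ2→H] = [2, 1, 1, 1]
r3 m[φ2→B] = [1, 2, 1, 1]
r3 m[φ3→A] = [5, 9, 1, 1]
r3 m[φ4→S] = [1, 4, 4, 1]
r3 m[A→φ0] = [5, 9, 1, 1]
r3 m[A→φ3] = [0, 0, 0, 1]
r3 m[Q→φ0] = [3, 2, 0, 4]
r3 m[Q→φ1] = [0, 0, 1, 0]
r3 m[Q→φ2] = [3, 2, 1, 4]
r3 m[S→φ1] = [1, 4, 4, 1]
r3 m[S→φ4] = [5, 2, 0, 3]
r3 m[H→φ2] = [0, 0, 0, 0]
r3 m[B→φ2] = [0, 0, 0, 0]
r3 m[G→φ0] = [0, 0, 0, 0]
r4 m[φ0→A] = [3, 1, 2, 1]
r4 m[φ0→Q] = [1, 1, 2, 2]
r4 m[φ0→G] = [7, 3, 4, 2]
r4 m[φ1→Q] = [5, 4, 4, 6]
r4 m[φ1→S] = [5, 2, 1, 3]
r4 m[φ2→Q] = [0, 0, 0, 0]
r4 m[φ2→H] = [2, 1, 1, 1]
r4 m[φ2→B] = [1, 2, 1, 1]
r4 m[φ3→A] = [5, 9, 1, 1]
r4 m[φ4→S] = [1, 4, 4, 1]
r4 m[A→φ0] = [5, 9, 1, 1]
r4 m[A→φ3] = [3, 1, 2, 1]
r4 m[Q→φ0] = [5, 4, 4, 6]
r4 m[Q→φ1] = [1, 1, 2, 2]
r4 m[Q→φ2] = [6, 5, 6, 8]
r4 m[S→φ1] = [1, 4, 4, 1]
r4 m[S→φ4] = [5, 2, 1, 3]
r4 m[H→φ2] = [0, 0, 0, 0]
r4 m[B→φ2] = [0, 0, 0, 0]
r4 m[G→φ0] = [0, 0, 0, 0]
r5 m[φ0→A] = [5, 5, 4, 5]
r5 m[φ0→Q] = [1, 1, 2, 2]
r5 m[φ0→G] = [10, 5, 6, 6]
r5 m[φ1→Q] = [5, 4, 4, 6]
r5 m[φ1→S] = [7, 3, 2, 4]
r5 m[φ2→Q] = [0, 0, 0, 0]
r5 m[φ2→H] = [5, 5, 6, 5]
r5 m[φ2→B] = [5, 6, 6, 5]
r5 m[φ3→A] = [5, 9, 1, 1]
r5 m[φ4→S] = [1, 4, 4, 1]
r5 m[A→φ0] = [5, 9, 1, 1]
r5 m[A→φ3] = [3, 1, 2, 1]
r5 m[Q→φ0] = [5, 4, 4, 6]
r5 m[Q→φ1] = [1, 1, 2, 2]
r5 m[Q→φ2] = [6, 5, 6, 8]
r5 m[S→φ1] = [1, 4, 4, 1]
r5 m[S→φ4] = [5, 2, 1, 3]
r5 m[H→φ2] = [0, 0, 0, 0]
r5 m[B→φ2] = [0, 0, 0, 0]
r5 m[G→φ0] = [0, 0, 0, 0]
r6 m[φ0→A] = [5, 5, 4, 5]
r6 m[φ0→Q] = [1, 1, 2, 2]
r6 m[φ0→G] = [10, 5, 6, 6]
r6 m[φ1→Q] = [5, 4, 4, 6]
r6 m[φ1→S] = [7, 3, 2, 4]
r6 m[φ2→Q] = [0, 0, 0, 0]
r6 m[φ2→H] = [5, 5, 6, 5]
r6 m[φ2→B] = [5, 6, 6, 5]
r6 m[φ3→A] = [5, 9, 1, 1]
r6 m[φ4→S] = [1, 4, 4, 1]
r6 m[A→φ0] = [5, 9, 1, 1]
r6 m[A→φ3] = [5, 5, 4, 5]
r6 m[Q→φ0] = [5, 4, 4, 6]
r6 m[Q→φ1] = [1, 1, 2, 2]
r6 m[Q→φ2] = [6, 5, 6, 8]
r6 m[S→φ1] = [1, 4, 4, 1]
r6 m[S→φ4] = [7, 3, 2, 4]
r6 m[H→φ2] = [0, 0, 0, 0]
r6 m[B→φ2] = [0, 0, 0, 0]
r6 m[G→φ0] = [0, 0, 0, 0]
r7 m[φ0→A] = [5, 5, 4, 5]
r7 m[φ0→Q] = [1, 1, 2, 2]
r7 m[φ0→G] = [10, 5, 6, 6]
r7 m[φ1→Q] = [5, 4, 4, 6]
r7 m[φ1→S] = [7, 3, 2, 4]
r7 m[φ2→Q] = [0, 0, 0, 0]
r7 m[φ2→H] = [5, 5, 6, 5]
r7 m[φ2→B] = [5, 6, 6, 5]
r7 m[φ3→A] = [5, 9, 1, 1]
r7 m[φ4→S] = [1, 4, 4, 1]
r7 m[A→φ0] = [5, 9, 1, 1]
r7 m[A→φ3] = [5, 5, 4, 5]
r7 m[Q→φ0] = [5, 4, 4, 6]
r7 m[Q→φ1] = [1, 1, 2, 2]
r7 m[Q→φ2] = [6, 5, 6, 8]
r7 m[S→φ1] = [1, 4, 4, 1]
r7 m[S→φ4] = [7, 3, 2, 4]
r7 m[H→φ2] = [0, 0, 0, 0]
r7 m[B→φ2] = [0, 0, 0, 0]
r7 m[G→φ0] = [0, 0, 0, 0]
fixed point reached at round 7
b[Q] = ⊗ incoming = [6, 5, 6, 8]

b[Q] = [6, 5, 6, 8]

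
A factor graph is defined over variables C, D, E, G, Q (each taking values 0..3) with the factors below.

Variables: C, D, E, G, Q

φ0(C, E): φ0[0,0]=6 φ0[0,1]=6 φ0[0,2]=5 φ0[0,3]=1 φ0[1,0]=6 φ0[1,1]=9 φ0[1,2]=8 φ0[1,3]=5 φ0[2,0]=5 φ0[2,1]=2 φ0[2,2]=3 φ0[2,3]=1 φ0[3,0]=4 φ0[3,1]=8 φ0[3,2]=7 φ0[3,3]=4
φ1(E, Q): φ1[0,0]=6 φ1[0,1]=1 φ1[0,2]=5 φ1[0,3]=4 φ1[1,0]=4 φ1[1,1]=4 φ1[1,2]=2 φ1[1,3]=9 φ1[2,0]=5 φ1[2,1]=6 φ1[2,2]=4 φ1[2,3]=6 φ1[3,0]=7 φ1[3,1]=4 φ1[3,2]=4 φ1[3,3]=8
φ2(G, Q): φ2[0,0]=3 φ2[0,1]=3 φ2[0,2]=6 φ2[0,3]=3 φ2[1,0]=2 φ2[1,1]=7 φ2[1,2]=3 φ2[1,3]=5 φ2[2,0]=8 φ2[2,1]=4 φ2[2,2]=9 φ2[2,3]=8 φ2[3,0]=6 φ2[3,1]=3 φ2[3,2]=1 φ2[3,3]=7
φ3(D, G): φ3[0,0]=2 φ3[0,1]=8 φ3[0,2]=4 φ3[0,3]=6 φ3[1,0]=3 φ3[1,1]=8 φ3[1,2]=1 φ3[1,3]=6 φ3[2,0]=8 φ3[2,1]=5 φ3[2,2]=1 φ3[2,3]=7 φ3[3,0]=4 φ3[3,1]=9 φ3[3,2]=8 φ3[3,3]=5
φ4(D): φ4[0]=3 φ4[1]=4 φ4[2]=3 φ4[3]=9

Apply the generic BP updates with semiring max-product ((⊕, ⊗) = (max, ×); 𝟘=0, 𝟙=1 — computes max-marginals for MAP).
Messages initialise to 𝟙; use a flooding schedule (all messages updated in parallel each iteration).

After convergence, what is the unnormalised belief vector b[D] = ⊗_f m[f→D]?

init: all messages = 𝟙 over 4 values
r1 m[φ0→C] = [6, 9, 5, 8]
r1 m[φ0→E] = [6, 9, 8, 5]
r1 m[φ1→E] = [6, 9, 6, 8]
r1 m[φ1→Q] = [7, 6, 5, 9]
r1 m[φ2→G] = [6, 7, 9, 7]
r1 m[φ2→Q] = [8, 7, 9, 8]
r1 m[φ3→D] = [8, 8, 8, 9]
r1 m[φ3→G] = [8, 9, 8, 7]
r1 m[φ4→D] = [3, 4, 3, 9]
r1 m[C→φ0] = [1, 1, 1, 1]
r1 m[D→φ3] = [1, 1, 1, 1]
r1 m[D→φ4] = [1, 1, 1, 1]
r1 m[E→φ0] = [1, 1, 1, 1]
r1 m[E→φ1] = [1, 1, 1, 1]
r1 m[G→φ2] = [1, 1, 1, 1]
r1 m[G→φ3] = [1, 1, 1, 1]
r1 m[Q→φ1] = [1, 1, 1, 1]
r1 m[Q→φ2] = [1, 1, 1, 1]
r2 m[φ0→C] = [6, 9, 5, 8]
r2 m[φ0→E] = [6, 9, 8, 5]
r2 m[φ1→E] = [6, 9, 6, 8]
r2 m[φ1→Q] = [7, 6, 5, 9]
r2 m[φ2→G] = [6, 7, 9, 7]
r2 m[φ2→Q] = [8, 7, 9, 8]
r2 m[φ3→D] = [8, 8, 8, 9]
r2 m[φ3→G] = [8, 9, 8, 7]
r2 m[φ4→D] = [3, 4, 3, 9]
r2 m[C→φ0] = [1, 1, 1, 1]
r2 m[D→φ3] = [3, 4, 3, 9]
r2 m[D→φ4] = [8, 8, 8, 9]
r2 m[E→φ0] = [6, 9, 6, 8]
r2 m[E→φ1] = [6, 9, 8, 5]
r2 m[G→φ2] = [8, 9, 8, 7]
r2 m[G→φ3] = [6, 7, 9, 7]
r2 m[Q→φ1] = [8, 7, 9, 8]
r2 m[Q→φ2] = [7, 6, 5, 9]
r3 m[φ0→C] = [54, 81, 30, 72]
r3 m[φ0→E] = [6, 9, 8, 5]
r3 m[φ1→E] = [48, 72, 48, 64]
r3 m[φ1→Q] = [40, 48, 32, 81]
r3 m[φ2→G] = [30, 45, 72, 63]
r3 m[φ2→Q] = [64, 63, 72, 64]
r3 m[φ3→D] = [56, 56, 49, 72]
r3 m[φ3→G] = [36, 81, 72, 45]
r3 m[φ4→D] = [3, 4, 3, 9]
r3 m[C→φ0] = [1, 1, 1, 1]
r3 m[D→φ3] = [3, 4, 3, 9]
r3 m[D→φ4] = [8, 8, 8, 9]
r3 m[E→φ0] = [6, 9, 6, 8]
r3 m[E→φ1] = [6, 9, 8, 5]
r3 m[G→φ2] = [8, 9, 8, 7]
r3 m[G→φ3] = [6, 7, 9, 7]
r3 m[Q→φ1] = [8, 7, 9, 8]
r3 m[Q→φ2] = [7, 6, 5, 9]
r4 m[φ0→C] = [54, 81, 30, 72]
r4 m[φ0→E] = [6, 9, 8, 5]
r4 m[φ1→E] = [48, 72, 48, 64]
r4 m[φ1→Q] = [40, 48, 32, 81]
r4 m[φ2→G] = [30, 45, 72, 63]
r4 m[φ2→Q] = [64, 63, 72, 64]
r4 m[φ3→D] = [56, 56, 49, 72]
r4 m[φ3→G] = [36, 81, 72, 45]
r4 m[φ4→D] = [3, 4, 3, 9]
r4 m[C→φ0] = [1, 1, 1, 1]
r4 m[D→φ3] = [3, 4, 3, 9]
r4 m[D→φ4] = [56, 56, 49, 72]
r4 m[E→φ0] = [48, 72, 48, 64]
r4 m[E→φ1] = [6, 9, 8, 5]
r4 m[G→φ2] = [36, 81, 72, 45]
r4 m[G→φ3] = [30, 45, 72, 63]
r4 m[Q→φ1] = [64, 63, 72, 64]
r4 m[Q→φ2] = [40, 48, 32, 81]
r5 m[φ0→C] = [432, 648, 240, 576]
r5 m[φ0→E] = [6, 9, 8, 5]
r5 m[φ1→E] = [384, 576, 384, 512]
r5 m[φ1→Q] = [40, 48, 32, 81]
r5 m[φ2→G] = [243, 405, 648, 567]
r5 m[φ2→Q] = [576, 567, 648, 576]
r5 m[φ3→D] = [378, 378, 441, 576]
r5 m[φ3→G] = [36, 81, 72, 45]
r5 m[φ4→D] = [3, 4, 3, 9]
r5 m[C→φ0] = [1, 1, 1, 1]
r5 m[D→φ3] = [3, 4, 3, 9]
r5 m[D→φ4] = [56, 56, 49, 72]
r5 m[E→φ0] = [48, 72, 48, 64]
r5 m[E→φ1] = [6, 9, 8, 5]
r5 m[G→φ2] = [36, 81, 72, 45]
r5 m[G→φ3] = [30, 45, 72, 63]
r5 m[Q→φ1] = [64, 63, 72, 64]
r5 m[Q→φ2] = [40, 48, 32, 81]
r6 m[φ0→C] = [432, 648, 240, 576]
r6 m[φ0→E] = [6, 9, 8, 5]
r6 m[φ1→E] = [384, 576, 384, 512]
r6 m[φ1→Q] = [40, 48, 32, 81]
r6 m[φ2→G] = [243, 405, 648, 567]
r6 m[φ2→Q] = [576, 567, 648, 576]
r6 m[φ3→D] = [378, 378, 441, 576]
r6 m[φ3→G] = [36, 81, 72, 45]
r6 m[φ4→D] = [3, 4, 3, 9]
r6 m[C→φ0] = [1, 1, 1, 1]
r6 m[D→φ3] = [3, 4, 3, 9]
r6 m[D→φ4] = [378, 378, 441, 576]
r6 m[E→φ0] = [384, 576, 384, 512]
r6 m[E→φ1] = [6, 9, 8, 5]
r6 m[G→φ2] = [36, 81, 72, 45]
r6 m[G→φ3] = [243, 405, 648, 567]
r6 m[Q→φ1] = [576, 567, 648, 576]
r6 m[Q→φ2] = [40, 48, 32, 81]
r7 m[φ0→C] = [3456, 5184, 1920, 4608]
r7 m[φ0→E] = [6, 9, 8, 5]
r7 m[φ1→E] = [3456, 5184, 3456, 4608]
r7 m[φ1→Q] = [40, 48, 32, 81]
r7 m[φ2→G] = [243, 405, 648, 567]
r7 m[φ2→Q] = [576, 567, 648, 576]
r7 m[φ3→D] = [3402, 3402, 3969, 5184]
r7 m[φ3→G] = [36, 81, 72, 45]
r7 m[φ4→D] = [3, 4, 3, 9]
r7 m[C→φ0] = [1, 1, 1, 1]
r7 m[D→φ3] = [3, 4, 3, 9]
r7 m[D→φ4] = [378, 378, 441, 576]
r7 m[E→φ0] = [384, 576, 384, 512]
r7 m[E→φ1] = [6, 9, 8, 5]
r7 m[G→φ2] = [36, 81, 72, 45]
r7 m[G→φ3] = [243, 405, 648, 567]
r7 m[Q→φ1] = [576, 567, 648, 576]
r7 m[Q→φ2] = [40, 48, 32, 81]
r8 m[φ0→C] = [3456, 5184, 1920, 4608]
r8 m[φ0→E] = [6, 9, 8, 5]
r8 m[φ1→E] = [3456, 5184, 3456, 4608]
r8 m[φ1→Q] = [40, 48, 32, 81]
r8 m[φ2→G] = [243, 405, 648, 567]
r8 m[φ2→Q] = [576, 567, 648, 576]
r8 m[φ3→D] = [3402, 3402, 3969, 5184]
r8 m[φ3→G] = [36, 81, 72, 45]
r8 m[φ4→D] = [3, 4, 3, 9]
r8 m[C→φ0] = [1, 1, 1, 1]
r8 m[D→φ3] = [3, 4, 3, 9]
r8 m[D→φ4] = [3402, 3402, 3969, 5184]
r8 m[E→φ0] = [3456, 5184, 3456, 4608]
r8 m[E→φ1] = [6, 9, 8, 5]
r8 m[G→φ2] = [36, 81, 72, 45]
r8 m[G→φ3] = [243, 405, 648, 567]
r8 m[Q→φ1] = [576, 567, 648, 576]
r8 m[Q→φ2] = [40, 48, 32, 81]
r9 m[φ0→C] = [31104, 46656, 17280, 41472]
r9 m[φ0→E] = [6, 9, 8, 5]
r9 m[φ1→E] = [3456, 5184, 3456, 4608]
r9 m[φ1→Q] = [40, 48, 32, 81]
r9 m[φ2→G] = [243, 405, 648, 567]
r9 m[φ2→Q] = [576, 567, 648, 576]
r9 m[φ3→D] = [3402, 3402, 3969, 5184]
r9 m[φ3→G] = [36, 81, 72, 45]
r9 m[φ4→D] = [3, 4, 3, 9]
r9 m[C→φ0] = [1, 1, 1, 1]
r9 m[D→φ3] = [3, 4, 3, 9]
r9 m[D→φ4] = [3402, 3402, 3969, 5184]
r9 m[E→φ0] = [3456, 5184, 3456, 4608]
r9 m[E→φ1] = [6, 9, 8, 5]
r9 m[G→φ2] = [36, 81, 72, 45]
r9 m[G→φ3] = [243, 405, 648, 567]
r9 m[Q→φ1] = [576, 567, 648, 576]
r9 m[Q→φ2] = [40, 48, 32, 81]
r10 m[φ0→C] = [31104, 46656, 17280, 41472]
r10 m[φ0→E] = [6, 9, 8, 5]
r10 m[φ1→E] = [3456, 5184, 3456, 4608]
r10 m[φ1→Q] = [40, 48, 32, 81]
r10 m[φ2→G] = [243, 405, 648, 567]
r10 m[φ2→Q] = [576, 567, 648, 576]
r10 m[φ3→D] = [3402, 3402, 3969, 5184]
r10 m[φ3→G] = [36, 81, 72, 45]
r10 m[φ4→D] = [3, 4, 3, 9]
r10 m[C→φ0] = [1, 1, 1, 1]
r10 m[D→φ3] = [3, 4, 3, 9]
r10 m[D→φ4] = [3402, 3402, 3969, 5184]
r10 m[E→φ0] = [3456, 5184, 3456, 4608]
r10 m[E→φ1] = [6, 9, 8, 5]
r10 m[G→φ2] = [36, 81, 72, 45]
r10 m[G→φ3] = [243, 405, 648, 567]
r10 m[Q→φ1] = [576, 567, 648, 576]
r10 m[Q→φ2] = [40, 48, 32, 81]
fixed point reached at round 10
b[D] = ⊗ incoming = [10206, 13608, 11907, 46656]

b[D] = [10206, 13608, 11907, 46656]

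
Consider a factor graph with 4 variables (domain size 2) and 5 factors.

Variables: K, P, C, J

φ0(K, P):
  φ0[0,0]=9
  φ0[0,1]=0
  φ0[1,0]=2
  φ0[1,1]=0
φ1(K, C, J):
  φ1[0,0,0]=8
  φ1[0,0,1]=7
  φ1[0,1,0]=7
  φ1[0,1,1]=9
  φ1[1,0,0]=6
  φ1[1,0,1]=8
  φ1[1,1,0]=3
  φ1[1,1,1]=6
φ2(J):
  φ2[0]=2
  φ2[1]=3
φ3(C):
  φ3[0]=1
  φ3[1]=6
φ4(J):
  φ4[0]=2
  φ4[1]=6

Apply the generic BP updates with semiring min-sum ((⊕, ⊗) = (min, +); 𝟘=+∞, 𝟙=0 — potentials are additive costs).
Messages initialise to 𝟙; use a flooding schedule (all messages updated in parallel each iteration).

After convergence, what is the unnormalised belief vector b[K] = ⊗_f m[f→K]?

init: all messages = 𝟙 over 2 values
r1 m[φ0→K] = [0, 0]
r1 m[φ0→P] = [2, 0]
r1 m[φ1→K] = [7, 3]
r1 m[φ1→C] = [6, 3]
r1 m[φ1→J] = [3, 6]
r1 m[φ2→J] = [2, 3]
r1 m[φ3→C] = [1, 6]
r1 m[φ4→J] = [2, 6]
r1 m[K→φ0] = [0, 0]
r1 m[K→φ1] = [0, 0]
r1 m[P→φ0] = [0, 0]
r1 m[C→φ1] = [0, 0]
r1 m[C→φ3] = [0, 0]
r1 m[J→φ1] = [0, 0]
r1 m[J→φ2] = [0, 0]
r1 m[J→φ4] = [0, 0]
r2 m[φ0→K] = [0, 0]
r2 m[φ0→P] = [2, 0]
r2 m[φ1→K] = [7, 3]
r2 m[φ1→C] = [6, 3]
r2 m[φ1→J] = [3, 6]
r2 m[φ2→J] = [2, 3]
r2 m[φ3→C] = [1, 6]
r2 m[φ4→J] = [2, 6]
r2 m[K→φ0] = [7, 3]
r2 m[K→φ1] = [0, 0]
r2 m[P→φ0] = [0, 0]
r2 m[C→φ1] = [1, 6]
r2 m[C→φ3] = [6, 3]
r2 m[J→φ1] = [4, 9]
r2 m[J→φ2] = [5, 12]
r2 m[J→φ4] = [5, 9]
r3 m[φ0→K] = [0, 0]
r3 m[φ0→P] = [5, 3]
r3 m[φ1→K] = [13, 11]
r3 m[φ1→C] = [10, 7]
r3 m[φ1→J] = [7, 8]
r3 m[φ2→J] = [2, 3]
r3 m[φ3→C] = [1, 6]
r3 m[φ4→J] = [2, 6]
r3 m[K→φ0] = [7, 3]
r3 m[K→φ1] = [0, 0]
r3 m[P→φ0] = [0, 0]
r3 m[C→φ1] = [1, 6]
r3 m[C→φ3] = [6, 3]
r3 m[J→φ1] = [4, 9]
r3 m[J→φ2] = [5, 12]
r3 m[J→φ4] = [5, 9]
r4 m[φ0→K] = [0, 0]
r4 m[φ0→P] = [5, 3]
r4 m[φ1→K] = [13, 11]
r4 m[φ1→C] = [10, 7]
r4 m[φ1→J] = [7, 8]
r4 m[φ2→J] = [2, 3]
r4 m[φ3→C] = [1, 6]
r4 m[φ4→J] = [2, 6]
r4 m[K→φ0] = [13, 11]
r4 m[K→φ1] = [0, 0]
r4 m[P→φ0] = [0, 0]
r4 m[C→φ1] = [1, 6]
r4 m[C→φ3] = [10, 7]
r4 m[J→φ1] = [4, 9]
r4 m[J→φ2] = [9, 14]
r4 m[J→φ4] = [9, 11]
r5 m[φ0→K] = [0, 0]
r5 m[φ0→P] = [13, 11]
r5 m[φ1→K] = [13, 11]
r5 m[φ1→C] = [10, 7]
r5 m[φ1→J] = [7, 8]
r5 m[φ2→J] = [2, 3]
r5 m[φ3→C] = [1, 6]
r5 m[φ4→J] = [2, 6]
r5 m[K→φ0] = [13, 11]
r5 m[K→φ1] = [0, 0]
r5 m[P→φ0] = [0, 0]
r5 m[C→φ1] = [1, 6]
r5 m[C→φ3] = [10, 7]
r5 m[J→φ1] = [4, 9]
r5 m[J→φ2] = [9, 14]
r5 m[J→φ4] = [9, 11]
r6 m[φ0→K] = [0, 0]
r6 m[φ0→P] = [13, 11]
r6 m[φ1→K] = [13, 11]
r6 m[φ1→C] = [10, 7]
r6 m[φ1→J] = [7, 8]
r6 m[φ2→J] = [2, 3]
r6 m[φ3→C] = [1, 6]
r6 m[φ4→J] = [2, 6]
r6 m[K→φ0] = [13, 11]
r6 m[K→φ1] = [0, 0]
r6 m[P→φ0] = [0, 0]
r6 m[C→φ1] = [1, 6]
r6 m[C→φ3] = [10, 7]
r6 m[J→φ1] = [4, 9]
r6 m[J→φ2] = [9, 14]
r6 m[J→φ4] = [9, 11]
fixed point reached at round 6
b[K] = ⊗ incoming = [13, 11]

b[K] = [13, 11]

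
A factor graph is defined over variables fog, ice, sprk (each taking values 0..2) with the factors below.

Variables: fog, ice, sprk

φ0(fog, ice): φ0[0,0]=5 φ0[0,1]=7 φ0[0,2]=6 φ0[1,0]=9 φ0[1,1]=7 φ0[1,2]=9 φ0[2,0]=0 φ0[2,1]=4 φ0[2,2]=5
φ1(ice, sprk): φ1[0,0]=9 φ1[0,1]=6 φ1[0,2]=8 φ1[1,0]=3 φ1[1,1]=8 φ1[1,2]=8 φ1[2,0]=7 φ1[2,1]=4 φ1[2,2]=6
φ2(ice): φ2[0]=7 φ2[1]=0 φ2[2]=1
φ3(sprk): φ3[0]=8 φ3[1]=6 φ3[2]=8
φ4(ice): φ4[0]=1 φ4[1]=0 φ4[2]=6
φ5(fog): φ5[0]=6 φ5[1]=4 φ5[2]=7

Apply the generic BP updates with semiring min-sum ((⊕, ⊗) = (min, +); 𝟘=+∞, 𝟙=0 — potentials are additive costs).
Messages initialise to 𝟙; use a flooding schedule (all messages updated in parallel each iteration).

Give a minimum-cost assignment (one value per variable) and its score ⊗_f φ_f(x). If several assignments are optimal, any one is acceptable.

init: all messages = 𝟙 over 3 values
r1 m[φ0→fog] = [5, 7, 0]
r1 m[φ0→ice] = [0, 4, 5]
r1 m[φ1→ice] = [6, 3, 4]
r1 m[φ1→sprk] = [3, 4, 6]
r1 m[φ2→ice] = [7, 0, 1]
r1 m[φ3→sprk] = [8, 6, 8]
r1 m[φ4→ice] = [1, 0, 6]
r1 m[φ5→fog] = [6, 4, 7]
r1 m[fog→φ0] = [0, 0, 0]
r1 m[fog→φ5] = [0, 0, 0]
r1 m[ice→φ0] = [0, 0, 0]
r1 m[ice→φ1] = [0, 0, 0]
r1 m[ice→φ2] = [0, 0, 0]
r1 m[ice→φ4] = [0, 0, 0]
r1 m[sprk→φ1] = [0, 0, 0]
r1 m[sprk→φ3] = [0, 0, 0]
r2 m[φ0→fog] = [5, 7, 0]
r2 m[φ0→ice] = [0, 4, 5]
r2 m[φ1→ice] = [6, 3, 4]
r2 m[φ1→sprk] = [3, 4, 6]
r2 m[φ2→ice] = [7, 0, 1]
r2 m[φ3→sprk] = [8, 6, 8]
r2 m[φ4→ice] = [1, 0, 6]
r2 m[φ5→fog] = [6, 4, 7]
r2 m[fog→φ0] = [6, 4, 7]
r2 m[fog→φ5] = [5, 7, 0]
r2 m[ice→φ0] = [14, 3, 11]
r2 m[ice→φ1] = [8, 4, 12]
r2 m[ice→φ2] = [7, 7, 15]
r2 m[ice→φ4] = [13, 7, 10]
r2 m[sprk→φ1] = [8, 6, 8]
r2 m[sprk→φ3] = [3, 4, 6]
r3 m[φ0→fog] = [10, 10, 7]
r3 m[φ0→ice] = [7, 11, 12]
r3 m[φ1→ice] = [12, 11, 10]
r3 m[φ1→sprk] = [7, 12, 12]
r3 m[φ2→ice] = [7, 0, 1]
r3 m[φ3→sprk] = [8, 6, 8]
r3 m[φ4→ice] = [1, 0, 6]
r3 m[φ5→fog] = [6, 4, 7]
r3 m[fog→φ0] = [6, 4, 7]
r3 m[fog→φ5] = [5, 7, 0]
r3 m[ice→φ0] = [14, 3, 11]
r3 m[ice→φ1] = [8, 4, 12]
r3 m[ice→φ2] = [7, 7, 15]
r3 m[ice→φ4] = [13, 7, 10]
r3 m[sprk→φ1] = [8, 6, 8]
r3 m[sprk→φ3] = [3, 4, 6]
r4 m[φ0→fog] = [10, 10, 7]
r4 m[φ0→ice] = [7, 11, 12]
r4 m[φ1→ice] = [12, 11, 10]
r4 m[φ1→sprk] = [7, 12, 12]
r4 m[φ2→ice] = [7, 0, 1]
r4 m[φ3→sprk] = [8, 6, 8]
r4 m[φ4→ice] = [1, 0, 6]
r4 m[φ5→fog] = [6, 4, 7]
r4 m[fog→φ0] = [6, 4, 7]
r4 m[fog→φ5] = [10, 10, 7]
r4 m[ice→φ0] = [20, 11, 17]
r4 m[ice→φ1] = [15, 11, 19]
r4 m[ice→φ2] = [20, 22, 28]
r4 m[ice→φ4] = [26, 22, 23]
r4 m[sprk→φ1] = [8, 6, 8]
r4 m[sprk→φ3] = [7, 12, 12]
r5 m[φ0→fog] = [18, 18, 15]
r5 m[φ0→ice] = [7, 11, 12]
r5 m[φ1→ice] = [12, 11, 10]
r5 m[φ1→sprk] = [14, 19, 19]
r5 m[φ2→ice] = [7, 0, 1]
r5 m[φ3→sprk] = [8, 6, 8]
r5 m[φ4→ice] = [1, 0, 6]
r5 m[φ5→fog] = [6, 4, 7]
r5 m[fog→φ0] = [6, 4, 7]
r5 m[fog→φ5] = [10, 10, 7]
r5 m[ice→φ0] = [20, 11, 17]
r5 m[ice→φ1] = [15, 11, 19]
r5 m[ice→φ2] = [20, 22, 28]
r5 m[ice→φ4] = [26, 22, 23]
r5 m[sprk→φ1] = [8, 6, 8]
r5 m[sprk→φ3] = [7, 12, 12]
r6 m[φ0→fog] = [18, 18, 15]
r6 m[φ0→ice] = [7, 11, 12]
r6 m[φ1→ice] = [12, 11, 10]
r6 m[φ1→sprk] = [14, 19, 19]
r6 m[φ2→ice] = [7, 0, 1]
r6 m[φ3→sprk] = [8, 6, 8]
r6 m[φ4→ice] = [1, 0, 6]
r6 m[φ5→fog] = [6, 4, 7]
r6 m[fog→φ0] = [6, 4, 7]
r6 m[fog→φ5] = [18, 18, 15]
r6 m[ice→φ0] = [20, 11, 17]
r6 m[ice→φ1] = [15, 11, 19]
r6 m[ice→φ2] = [20, 22, 28]
r6 m[ice→φ4] = [26, 22, 23]
r6 m[sprk→φ1] = [8, 6, 8]
r6 m[sprk→φ3] = [14, 19, 19]
r7 m[φ0→fog] = [18, 18, 15]
r7 m[φ0→ice] = [7, 11, 12]
r7 m[φ1→ice] = [12, 11, 10]
r7 m[φ1→sprk] = [14, 19, 19]
r7 m[φ2→ice] = [7, 0, 1]
r7 m[φ3→sprk] = [8, 6, 8]
r7 m[φ4→ice] = [1, 0, 6]
r7 m[φ5→fog] = [6, 4, 7]
r7 m[fog→φ0] = [6, 4, 7]
r7 m[fog→φ5] = [18, 18, 15]
r7 m[ice→φ0] = [20, 11, 17]
r7 m[ice→φ1] = [15, 11, 19]
r7 m[ice→φ2] = [20, 22, 28]
r7 m[ice→φ4] = [26, 22, 23]
r7 m[sprk→φ1] = [8, 6, 8]
r7 m[sprk→φ3] = [14, 19, 19]
fixed point reached at round 7
traceback from fog: (fog=1, ice=1, sprk=0), score=22

assignment: (fog=1, ice=1, sprk=0); score = 22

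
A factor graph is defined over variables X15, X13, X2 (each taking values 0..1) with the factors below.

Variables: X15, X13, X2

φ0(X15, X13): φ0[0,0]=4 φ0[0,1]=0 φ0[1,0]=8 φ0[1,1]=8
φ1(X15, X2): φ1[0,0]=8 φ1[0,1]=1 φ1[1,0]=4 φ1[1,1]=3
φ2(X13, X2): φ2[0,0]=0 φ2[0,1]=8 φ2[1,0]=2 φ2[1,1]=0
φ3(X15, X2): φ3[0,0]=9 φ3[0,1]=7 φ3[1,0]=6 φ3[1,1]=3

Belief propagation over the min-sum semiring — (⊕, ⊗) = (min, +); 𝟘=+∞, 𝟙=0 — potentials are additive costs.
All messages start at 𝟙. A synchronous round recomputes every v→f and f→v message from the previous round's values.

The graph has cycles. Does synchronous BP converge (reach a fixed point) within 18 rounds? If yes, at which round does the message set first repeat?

NOT CONVERGED within 18 rounds

init: all messages = 𝟙 over 2 values
r1 m[φ0→X15] = [0, 8]
r1 m[φ0→X13] = [4, 0]
r1 m[φ1→X15] = [1, 3]
r1 m[φ1→X2] = [4, 1]
r1 m[φ2→X13] = [0, 0]
r1 m[φ2→X2] = [0, 0]
r1 m[φ3→X15] = [7, 3]
r1 m[φ3→X2] = [6, 3]
r1 m[X15→φ0] = [0, 0]
r1 m[X15→φ1] = [0, 0]
r1 m[X15→φ3] = [0, 0]
r1 m[X13→φ0] = [0, 0]
r1 m[X13→φ2] = [0, 0]
r1 m[X2→φ1] = [0, 0]
r1 m[X2→φ2] = [0, 0]
r1 m[X2→φ3] = [0, 0]
r2 m[φ0→X15] = [0, 8]
r2 m[φ0→X13] = [4, 0]
r2 m[φ1→X15] = [1, 3]
r2 m[φ1→X2] = [4, 1]
r2 m[φ2→X13] = [0, 0]
r2 m[φ2→X2] = [0, 0]
r2 m[φ3→X15] = [7, 3]
r2 m[φ3→X2] = [6, 3]
r2 m[X15→φ0] = [8, 6]
r2 m[X15→φ1] = [7, 11]
r2 m[X15→φ3] = [1, 11]
r2 m[X13→φ0] = [0, 0]
r2 m[X13→φ2] = [4, 0]
r2 m[X2→φ1] = [6, 3]
r2 m[X2→φ2] = [10, 4]
r2 m[X2→φ3] = [4, 1]
r3 m[φ0→X15] = [0, 8]
r3 m[φ0→X13] = [12, 8]
r3 m[φ1→X15] = [4, 6]
r3 m[φ1→X2] = [15, 8]
r3 m[φ2→X13] = [10, 4]
r3 m[φ2→X2] = [2, 0]
r3 m[φ3→X15] = [8, 4]
r3 m[φ3→X2] = [10, 8]
r3 m[X15→φ0] = [8, 6]
r3 m[X15→φ1] = [7, 11]
r3 m[X15→φ3] = [1, 11]
r3 m[X13→φ0] = [0, 0]
r3 m[X13→φ2] = [4, 0]
r3 m[X2→φ1] = [6, 3]
r3 m[X2→φ2] = [10, 4]
r3 m[X2→φ3] = [4, 1]
r4 m[φ0→X15] = [0, 8]
r4 m[φ0→X13] = [12, 8]
r4 m[φ1→X15] = [4, 6]
r4 m[φ1→X2] = [15, 8]
r4 m[φ2→X13] = [10, 4]
r4 m[φ2→X2] = [2, 0]
r4 m[φ3→X15] = [8, 4]
r4 m[φ3→X2] = [10, 8]
r4 m[X15→φ0] = [12, 10]
r4 m[X15→φ1] = [8, 12]
r4 m[X15→φ3] = [4, 14]
r4 m[X13→φ0] = [10, 4]
r4 m[X13→φ2] = [12, 8]
r4 m[X2→φ1] = [12, 8]
r4 m[X2→φ2] = [25, 16]
r4 m[X2→φ3] = [17, 8]
r5 m[φ0→X15] = [4, 12]
r5 m[φ0→X13] = [16, 12]
r5 m[φ1→X15] = [9, 11]
r5 m[φ1→X2] = [16, 9]
r5 m[φ2→X13] = [24, 16]
r5 m[φ2→X2] = [10, 8]
r5 m[φ3→X15] = [15, 11]
r5 m[φ3→X2] = [13, 11]
r5 m[X15→φ0] = [12, 10]
r5 m[X15→φ1] = [8, 12]
r5 m[X15→φ3] = [4, 14]
r5 m[X13→φ0] = [10, 4]
r5 m[X13→φ2] = [12, 8]
r5 m[X2→φ1] = [12, 8]
r5 m[X2→φ2] = [25, 16]
r5 m[X2→φ3] = [17, 8]
r6 m[φ0→X15] = [4, 12]
r6 m[φ0→X13] = [16, 12]
r6 m[φ1→X15] = [9, 11]
r6 m[φ1→X2] = [16, 9]
r6 m[φ2→X13] = [24, 16]
r6 m[φ2→X2] = [10, 8]
r6 m[φ3→X15] = [15, 11]
r6 m[φ3→X2] = [13, 11]
r6 m[X15→φ0] = [24, 22]
r6 m[X15→φ1] = [19, 23]
r6 m[X15→φ3] = [13, 23]
r6 m[X13→φ0] = [24, 16]
r6 m[X13→φ2] = [16, 12]
r6 m[X2→φ1] = [23, 19]
r6 m[X2→φ2] = [29, 20]
r6 m[X2→φ3] = [26, 17]
r7 m[φ0→X15] = [16, 24]
r7 m[φ0→X13] = [28, 24]
r7 m[φ1→X15] = [20, 22]
r7 m[φ1→X2] = [27, 20]
r7 m[φ2→X13] = [28, 20]
r7 m[φ2→X2] = [14, 12]
r7 m[φ3→X15] = [24, 20]
r7 m[φ3→X2] = [22, 20]
r7 m[X15→φ0] = [24, 22]
r7 m[X15→φ1] = [19, 23]
r7 m[X15→φ3] = [13, 23]
r7 m[X13→φ0] = [24, 16]
r7 m[X13→φ2] = [16, 12]
r7 m[X2→φ1] = [23, 19]
r7 m[X2→φ2] = [29, 20]
r7 m[X2→φ3] = [26, 17]
r8 m[φ0→X15] = [16, 24]
r8 m[φ0→X13] = [28, 24]
r8 m[φ1→X15] = [20, 22]
r8 m[φ1→X2] = [27, 20]
r8 m[φ2→X13] = [28, 20]
r8 m[φ2→X2] = [14, 12]
r8 m[φ3→X15] = [24, 20]
r8 m[φ3→X2] = [22, 20]
r8 m[X15→φ0] = [44, 42]
r8 m[X15→φ1] = [40, 44]
r8 m[X15→φ3] = [36, 46]
r8 m[X13→φ0] = [28, 20]
r8 m[X13→φ2] = [28, 24]
r8 m[X2→φ1] = [36, 32]
r8 m[X2→φ2] = [49, 40]
r8 m[X2→φ3] = [41, 32]
r9 m[φ0→X15] = [20, 28]
r9 m[φ0→X13] = [48, 44]
r9 m[φ1→X15] = [33, 35]
r9 m[φ1→X2] = [48, 41]
r9 m[φ2→X13] = [48, 40]
r9 m[φ2→X2] = [26, 24]
r9 m[φ3→X15] = [39, 35]
r9 m[φ3→X2] = [45, 43]
r9 m[X15→φ0] = [44, 42]
r9 m[X15→φ1] = [40, 44]
r9 m[X15→φ3] = [36, 46]
r9 m[X13→φ0] = [28, 20]
r9 m[X13→φ2] = [28, 24]
r9 m[X2→φ1] = [36, 32]
r9 m[X2→φ2] = [49, 40]
r9 m[X2→φ3] = [41, 32]
r10 m[φ0→X15] = [20, 28]
r10 m[φ0→X13] = [48, 44]
r10 m[φ1→X15] = [33, 35]
r10 m[φ1→X2] = [48, 41]
r10 m[φ2→X13] = [48, 40]
r10 m[φ2→X2] = [26, 24]
r10 m[φ3→X15] = [39, 35]
r10 m[φ3→X2] = [45, 43]
r10 m[X15→φ0] = [72, 70]
r10 m[X15→φ1] = [59, 63]
r10 m[X15→φ3] = [53, 63]
r10 m[X13→φ0] = [48, 40]
r10 m[X13→φ2] = [48, 44]
r10 m[X2→φ1] = [71, 67]
r10 m[X2→φ2] = [93, 84]
r10 m[X2→φ3] = [74, 65]
r11 m[φ0→X15] = [40, 48]
r11 m[φ0→X13] = [76, 72]
r11 m[φ1→X15] = [68, 70]
r11 m[φ1→X2] = [67, 60]
r11 m[φ2→X13] = [92, 84]
r11 m[φ2→X2] = [46, 44]
r11 m[φ3→X15] = [72, 68]
r11 m[φ3→X2] = [62, 60]
r11 m[X15→φ0] = [72, 70]
r11 m[X15→φ1] = [59, 63]
r11 m[X15→φ3] = [53, 63]
r11 m[X13→φ0] = [48, 40]
r11 m[X13→φ2] = [48, 44]
r11 m[X2→φ1] = [71, 67]
r11 m[X2→φ2] = [93, 84]
r11 m[X2→φ3] = [74, 65]
r12 m[φ0→X15] = [40, 48]
r12 m[φ0→X13] = [76, 72]
r12 m[φ1→X15] = [68, 70]
r12 m[φ1→X2] = [67, 60]
r12 m[φ2→X13] = [92, 84]
r12 m[φ2→X2] = [46, 44]
r12 m[φ3→X15] = [72, 68]
r12 m[φ3→X2] = [62, 60]
r12 m[X15→φ0] = [140, 138]
r12 m[X15→φ1] = [112, 116]
r12 m[X15→φ3] = [108, 118]
r12 m[X13→φ0] = [92, 84]
r12 m[X13→φ2] = [76, 72]
r12 m[X2→φ1] = [108, 104]
r12 m[X2→φ2] = [129, 120]
r12 m[X2→φ3] = [113, 104]
r13 m[φ0→X15] = [84, 92]
r13 m[φ0→X13] = [144, 140]
r13 m[φ1→X15] = [105, 107]
r13 m[φ1→X2] = [120, 113]
r13 m[φ2→X13] = [128, 120]
r13 m[φ2→X2] = [74, 72]
r13 m[φ3→X15] = [111, 107]
r13 m[φ3→X2] = [117, 115]
r13 m[X15→φ0] = [140, 138]
r13 m[X15→φ1] = [112, 116]
r13 m[X15→φ3] = [108, 118]
r13 m[X13→φ0] = [92, 84]
r13 m[X13→φ2] = [76, 72]
r13 m[X2→φ1] = [108, 104]
r13 m[X2→φ2] = [129, 120]
r13 m[X2→φ3] = [113, 104]
r14 m[φ0→X15] = [84, 92]
r14 m[φ0→X13] = [144, 140]
r14 m[φ1→X15] = [105, 107]
r14 m[φ1→X2] = [120, 113]
r14 m[φ2→X13] = [128, 120]
r14 m[φ2→X2] = [74, 72]
r14 m[φ3→X15] = [111, 107]
r14 m[φ3→X2] = [117, 115]
r14 m[X15→φ0] = [216, 214]
r14 m[X15→φ1] = [195, 199]
r14 m[X15→φ3] = [189, 199]
r14 m[X13→φ0] = [128, 120]
r14 m[X13→φ2] = [144, 140]
r14 m[X2→φ1] = [191, 187]
r14 m[X2→φ2] = [237, 228]
r14 m[X2→φ3] = [194, 185]
r15 m[φ0→X15] = [120, 128]
r15 m[φ0→X13] = [220, 216]
r15 m[φ1→X15] = [188, 190]
r15 m[φ1→X2] = [203, 196]
r15 m[φ2→X13] = [236, 228]
r15 m[φ2→X2] = [142, 140]
r15 m[φ3→X15] = [192, 188]
r15 m[φ3→X2] = [198, 196]
r15 m[X15→φ0] = [216, 214]
r15 m[X15→φ1] = [195, 199]
r15 m[X15→φ3] = [189, 199]
r15 m[X13→φ0] = [128, 120]
r15 m[X13→φ2] = [144, 140]
r15 m[X2→φ1] = [191, 187]
r15 m[X2→φ2] = [237, 228]
r15 m[X2→φ3] = [194, 185]
r16 m[φ0→X15] = [120, 128]
r16 m[φ0→X13] = [220, 216]
r16 m[φ1→X15] = [188, 190]
r16 m[φ1→X2] = [203, 196]
r16 m[φ2→X13] = [236, 228]
r16 m[φ2→X2] = [142, 140]
r16 m[φ3→X15] = [192, 188]
r16 m[φ3→X2] = [198, 196]
r16 m[X15→φ0] = [380, 378]
r16 m[X15→φ1] = [312, 316]
r16 m[X15→φ3] = [308, 318]
r16 m[X13→φ0] = [236, 228]
r16 m[X13→φ2] = [220, 216]
r16 m[X2→φ1] = [340, 336]
r16 m[X2→φ2] = [401, 392]
r16 m[X2→φ3] = [345, 336]
r17 m[φ0→X15] = [228, 236]
r17 m[φ0→X13] = [384, 380]
r17 m[φ1→X15] = [337, 339]
r17 m[φ1→X2] = [320, 313]
r17 m[φ2→X13] = [400, 392]
r17 m[φ2→X2] = [218, 216]
r17 m[φ3→X15] = [343, 339]
r17 m[φ3→X2] = [317, 315]
r17 m[X15→φ0] = [380, 378]
r17 m[X15→φ1] = [312, 316]
r17 m[X15→φ3] = [308, 318]
r17 m[X13→φ0] = [236, 228]
r17 m[X13→φ2] = [220, 216]
r17 m[X2→φ1] = [340, 336]
r17 m[X2→φ2] = [401, 392]
r17 m[X2→φ3] = [345, 336]
r18 m[φ0→X15] = [228, 236]
r18 m[φ0→X13] = [384, 380]
r18 m[φ1→X15] = [337, 339]
r18 m[φ1→X2] = [320, 313]
r18 m[φ2→X13] = [400, 392]
r18 m[φ2→X2] = [218, 216]
r18 m[φ3→X15] = [343, 339]
r18 m[φ3→X2] = [317, 315]
r18 m[X15→φ0] = [680, 678]
r18 m[X15→φ1] = [571, 575]
r18 m[X15→φ3] = [565, 575]
r18 m[X13→φ0] = [400, 392]
r18 m[X13→φ2] = [384, 380]
r18 m[X2→φ1] = [535, 531]
r18 m[X2→φ2] = [637, 628]
r18 m[X2→φ3] = [538, 529]
no fixed point within 18 rounds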